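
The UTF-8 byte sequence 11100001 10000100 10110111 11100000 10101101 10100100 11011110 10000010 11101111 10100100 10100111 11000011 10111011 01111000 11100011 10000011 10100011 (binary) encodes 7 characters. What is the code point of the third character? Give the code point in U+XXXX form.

U+0782

Offset 0: leading byte 0xE1 = 11100001 → 3-byte char #1 = E1 84 B7.
Offset 3: leading byte 0xE0 = 11100000 → 3-byte char #2 = E0 AD A4.
Offset 6: leading byte 0xDE = 11011110 → 2-byte char #3 = DE 82.
Leading byte 0xDE = 11011110 matches 110xxxxx → 2-byte sequence.
Byte 1: 0xDE = 11011110, payload 11110 (5 bits).
Byte 2: 0x82 = 10000010 (10xxxxxx ✓), payload 000010.
Concatenate: 11110000010 = 0x782 (11 bits → U+0782).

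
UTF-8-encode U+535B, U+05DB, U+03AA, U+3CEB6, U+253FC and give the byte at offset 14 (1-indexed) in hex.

0x8F

1-indexed offset 14 is 0-indexed offset 13.
U+535B → 3-byte form E5 8D 9B at offsets 0–2.
U+05DB → 2-byte form D7 9B at offsets 3–4.
U+03AA → 2-byte form CE AA at offsets 5–6.
U+3CEB6 → 4-byte form F0 BC BA B6 at offsets 7–10.
U+253FC → 4-byte form F0 A5 8F BC at offsets 11–14.
Offset 13 falls in char 5's range; it's byte 3 of F0 A5 8F BC = 0x8F.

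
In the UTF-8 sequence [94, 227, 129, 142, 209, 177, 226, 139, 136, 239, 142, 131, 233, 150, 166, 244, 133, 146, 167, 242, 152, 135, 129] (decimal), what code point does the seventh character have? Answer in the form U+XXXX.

Offset 0: leading byte 0x5E = 01011110 → 1-byte char #1 = 5E.
Offset 1: leading byte 0xE3 = 11100011 → 3-byte char #2 = E3 81 8E.
Offset 4: leading byte 0xD1 = 11010001 → 2-byte char #3 = D1 B1.
Offset 6: leading byte 0xE2 = 11100010 → 3-byte char #4 = E2 8B 88.
Offset 9: leading byte 0xEF = 11101111 → 3-byte char #5 = EF 8E 83.
Offset 12: leading byte 0xE9 = 11101001 → 3-byte char #6 = E9 96 A6.
Offset 15: leading byte 0xF4 = 11110100 → 4-byte char #7 = F4 85 92 A7.
Leading byte 0xF4 = 11110100 matches 11110xxx → 4-byte sequence.
Byte 1: 0xF4 = 11110100, payload 100 (3 bits).
Byte 2: 0x85 = 10000101 (10xxxxxx ✓), payload 000101.
Byte 3: 0x92 = 10010010 (10xxxxxx ✓), payload 010010.
Byte 4: 0xA7 = 10100111 (10xxxxxx ✓), payload 100111.
Concatenate: 100000101010010100111 = 0x1054A7 (21 bits → U+1054A7).

U+1054A7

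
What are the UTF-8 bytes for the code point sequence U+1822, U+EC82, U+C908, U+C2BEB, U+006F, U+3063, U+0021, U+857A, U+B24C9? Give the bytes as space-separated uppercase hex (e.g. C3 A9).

E1 A0 A2 EE B2 82 EC A4 88 F3 82 AF AB 6F E3 81 A3 21 E8 95 BA F2 B2 93 89

U+1822: 3-byte form → E1 A0 A2.
U+EC82: 3-byte form → EE B2 82.
U+C908: 3-byte form → EC A4 88.
U+C2BEB: 4-byte form → F3 82 AF AB.
U+006F: 1-byte form → 6F.
U+3063: 3-byte form → E3 81 A3.
U+0021: 1-byte form → 21.
U+857A: 3-byte form → E8 95 BA.
U+B24C9: 4-byte form → F2 B2 93 89.
Concatenated (25 bytes): E1 A0 A2 EE B2 82 EC A4 88 F3 82 AF AB 6F E3 81 A3 21 E8 95 BA F2 B2 93 89.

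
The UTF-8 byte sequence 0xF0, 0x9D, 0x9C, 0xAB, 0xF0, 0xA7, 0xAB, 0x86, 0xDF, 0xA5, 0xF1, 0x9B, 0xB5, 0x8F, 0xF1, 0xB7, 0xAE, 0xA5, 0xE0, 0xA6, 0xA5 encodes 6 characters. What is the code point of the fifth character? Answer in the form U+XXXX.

U+77BA5

Offset 0: leading byte 0xF0 = 11110000 → 4-byte char #1 = F0 9D 9C AB.
Offset 4: leading byte 0xF0 = 11110000 → 4-byte char #2 = F0 A7 AB 86.
Offset 8: leading byte 0xDF = 11011111 → 2-byte char #3 = DF A5.
Offset 10: leading byte 0xF1 = 11110001 → 4-byte char #4 = F1 9B B5 8F.
Offset 14: leading byte 0xF1 = 11110001 → 4-byte char #5 = F1 B7 AE A5.
Leading byte 0xF1 = 11110001 matches 11110xxx → 4-byte sequence.
Byte 1: 0xF1 = 11110001, payload 001 (3 bits).
Byte 2: 0xB7 = 10110111 (10xxxxxx ✓), payload 110111.
Byte 3: 0xAE = 10101110 (10xxxxxx ✓), payload 101110.
Byte 4: 0xA5 = 10100101 (10xxxxxx ✓), payload 100101.
Concatenate: 001110111101110100101 = 0x77BA5 (21 bits → U+77BA5).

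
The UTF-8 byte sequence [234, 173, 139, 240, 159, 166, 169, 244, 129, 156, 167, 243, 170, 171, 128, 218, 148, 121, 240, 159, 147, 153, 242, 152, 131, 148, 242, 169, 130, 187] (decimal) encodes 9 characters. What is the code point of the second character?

Offset 0: leading byte 0xEA = 11101010 → 3-byte char #1 = EA AD 8B.
Offset 3: leading byte 0xF0 = 11110000 → 4-byte char #2 = F0 9F A6 A9.
Leading byte 0xF0 = 11110000 matches 11110xxx → 4-byte sequence.
Byte 1: 0xF0 = 11110000, payload 000 (3 bits).
Byte 2: 0x9F = 10011111 (10xxxxxx ✓), payload 011111.
Byte 3: 0xA6 = 10100110 (10xxxxxx ✓), payload 100110.
Byte 4: 0xA9 = 10101001 (10xxxxxx ✓), payload 101001.
Concatenate: 000011111100110101001 = 0x1F9A9 (21 bits → U+1F9A9).

U+1F9A9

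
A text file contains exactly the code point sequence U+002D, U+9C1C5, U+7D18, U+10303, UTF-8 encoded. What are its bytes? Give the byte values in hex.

2D F2 9C 87 85 E7 B4 98 F0 90 8C 83

U+002D: 1-byte form → 2D.
U+9C1C5: 4-byte form → F2 9C 87 85.
U+7D18: 3-byte form → E7 B4 98.
U+10303: 4-byte form → F0 90 8C 83.
Concatenated (12 bytes): 2D F2 9C 87 85 E7 B4 98 F0 90 8C 83.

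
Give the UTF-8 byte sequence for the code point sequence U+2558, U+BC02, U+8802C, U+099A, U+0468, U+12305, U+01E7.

U+2558: 3-byte form → E2 95 98.
U+BC02: 3-byte form → EB B0 82.
U+8802C: 4-byte form → F2 88 80 AC.
U+099A: 3-byte form → E0 A6 9A.
U+0468: 2-byte form → D1 A8.
U+12305: 4-byte form → F0 92 8C 85.
U+01E7: 2-byte form → C7 A7.
Concatenated (21 bytes): E2 95 98 EB B0 82 F2 88 80 AC E0 A6 9A D1 A8 F0 92 8C 85 C7 A7.

E2 95 98 EB B0 82 F2 88 80 AC E0 A6 9A D1 A8 F0 92 8C 85 C7 A7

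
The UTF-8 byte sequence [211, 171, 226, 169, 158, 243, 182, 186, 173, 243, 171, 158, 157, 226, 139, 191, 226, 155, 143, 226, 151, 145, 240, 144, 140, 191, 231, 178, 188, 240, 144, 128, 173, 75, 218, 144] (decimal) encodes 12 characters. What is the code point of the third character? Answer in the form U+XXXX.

U+F6EAD

Offset 0: leading byte 0xD3 = 11010011 → 2-byte char #1 = D3 AB.
Offset 2: leading byte 0xE2 = 11100010 → 3-byte char #2 = E2 A9 9E.
Offset 5: leading byte 0xF3 = 11110011 → 4-byte char #3 = F3 B6 BA AD.
Leading byte 0xF3 = 11110011 matches 11110xxx → 4-byte sequence.
Byte 1: 0xF3 = 11110011, payload 011 (3 bits).
Byte 2: 0xB6 = 10110110 (10xxxxxx ✓), payload 110110.
Byte 3: 0xBA = 10111010 (10xxxxxx ✓), payload 111010.
Byte 4: 0xAD = 10101101 (10xxxxxx ✓), payload 101101.
Concatenate: 011110110111010101101 = 0xF6EAD (21 bits → U+F6EAD).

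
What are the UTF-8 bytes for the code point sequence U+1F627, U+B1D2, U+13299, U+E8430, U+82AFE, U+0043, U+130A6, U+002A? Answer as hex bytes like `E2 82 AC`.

U+1F627: 4-byte form → F0 9F 98 A7.
U+B1D2: 3-byte form → EB 87 92.
U+13299: 4-byte form → F0 93 8A 99.
U+E8430: 4-byte form → F3 A8 90 B0.
U+82AFE: 4-byte form → F2 82 AB BE.
U+0043: 1-byte form → 43.
U+130A6: 4-byte form → F0 93 82 A6.
U+002A: 1-byte form → 2A.
Concatenated (25 bytes): F0 9F 98 A7 EB 87 92 F0 93 8A 99 F3 A8 90 B0 F2 82 AB BE 43 F0 93 82 A6 2A.

F0 9F 98 A7 EB 87 92 F0 93 8A 99 F3 A8 90 B0 F2 82 AB BE 43 F0 93 82 A6 2A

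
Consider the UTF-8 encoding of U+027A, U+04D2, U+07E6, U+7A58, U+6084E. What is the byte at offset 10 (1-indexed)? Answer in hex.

1-indexed offset 10 is 0-indexed offset 9.
U+027A → 2-byte form C9 BA at offsets 0–1.
U+04D2 → 2-byte form D3 92 at offsets 2–3.
U+07E6 → 2-byte form DF A6 at offsets 4–5.
U+7A58 → 3-byte form E7 A9 98 at offsets 6–8.
U+6084E → 4-byte form F1 A0 A1 8E at offsets 9–12.
Offset 9 falls in char 5's range; it's byte 1 of F1 A0 A1 8E = 0xF1.

0xF1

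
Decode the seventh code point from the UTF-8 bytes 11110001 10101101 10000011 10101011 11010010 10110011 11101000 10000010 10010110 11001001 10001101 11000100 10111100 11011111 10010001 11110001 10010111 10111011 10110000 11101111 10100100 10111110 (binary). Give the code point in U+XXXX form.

Offset 0: leading byte 0xF1 = 11110001 → 4-byte char #1 = F1 AD 83 AB.
Offset 4: leading byte 0xD2 = 11010010 → 2-byte char #2 = D2 B3.
Offset 6: leading byte 0xE8 = 11101000 → 3-byte char #3 = E8 82 96.
Offset 9: leading byte 0xC9 = 11001001 → 2-byte char #4 = C9 8D.
Offset 11: leading byte 0xC4 = 11000100 → 2-byte char #5 = C4 BC.
Offset 13: leading byte 0xDF = 11011111 → 2-byte char #6 = DF 91.
Offset 15: leading byte 0xF1 = 11110001 → 4-byte char #7 = F1 97 BB B0.
Leading byte 0xF1 = 11110001 matches 11110xxx → 4-byte sequence.
Byte 1: 0xF1 = 11110001, payload 001 (3 bits).
Byte 2: 0x97 = 10010111 (10xxxxxx ✓), payload 010111.
Byte 3: 0xBB = 10111011 (10xxxxxx ✓), payload 111011.
Byte 4: 0xB0 = 10110000 (10xxxxxx ✓), payload 110000.
Concatenate: 001010111111011110000 = 0x57EF0 (21 bits → U+57EF0).

U+57EF0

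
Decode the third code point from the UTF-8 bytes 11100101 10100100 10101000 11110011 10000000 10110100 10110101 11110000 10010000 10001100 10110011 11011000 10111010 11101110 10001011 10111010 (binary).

Offset 0: leading byte 0xE5 = 11100101 → 3-byte char #1 = E5 A4 A8.
Offset 3: leading byte 0xF3 = 11110011 → 4-byte char #2 = F3 80 B4 B5.
Offset 7: leading byte 0xF0 = 11110000 → 4-byte char #3 = F0 90 8C B3.
Leading byte 0xF0 = 11110000 matches 11110xxx → 4-byte sequence.
Byte 1: 0xF0 = 11110000, payload 000 (3 bits).
Byte 2: 0x90 = 10010000 (10xxxxxx ✓), payload 010000.
Byte 3: 0x8C = 10001100 (10xxxxxx ✓), payload 001100.
Byte 4: 0xB3 = 10110011 (10xxxxxx ✓), payload 110011.
Concatenate: 000010000001100110011 = 0x10333 (21 bits → U+10333).

U+10333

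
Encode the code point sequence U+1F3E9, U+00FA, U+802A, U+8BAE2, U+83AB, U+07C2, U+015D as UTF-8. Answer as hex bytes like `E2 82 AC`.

U+1F3E9: 4-byte form → F0 9F 8F A9.
U+00FA: 2-byte form → C3 BA.
U+802A: 3-byte form → E8 80 AA.
U+8BAE2: 4-byte form → F2 8B AB A2.
U+83AB: 3-byte form → E8 8E AB.
U+07C2: 2-byte form → DF 82.
U+015D: 2-byte form → C5 9D.
Concatenated (20 bytes): F0 9F 8F A9 C3 BA E8 80 AA F2 8B AB A2 E8 8E AB DF 82 C5 9D.

F0 9F 8F A9 C3 BA E8 80 AA F2 8B AB A2 E8 8E AB DF 82 C5 9D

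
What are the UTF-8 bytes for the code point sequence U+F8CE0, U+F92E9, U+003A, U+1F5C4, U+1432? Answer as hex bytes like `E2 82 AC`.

U+F8CE0: 4-byte form → F3 B8 B3 A0.
U+F92E9: 4-byte form → F3 B9 8B A9.
U+003A: 1-byte form → 3A.
U+1F5C4: 4-byte form → F0 9F 97 84.
U+1432: 3-byte form → E1 90 B2.
Concatenated (16 bytes): F3 B8 B3 A0 F3 B9 8B A9 3A F0 9F 97 84 E1 90 B2.

F3 B8 B3 A0 F3 B9 8B A9 3A F0 9F 97 84 E1 90 B2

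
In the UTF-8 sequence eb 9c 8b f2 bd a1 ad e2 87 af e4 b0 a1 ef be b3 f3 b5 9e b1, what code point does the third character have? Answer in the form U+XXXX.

U+21EF

Offset 0: leading byte 0xEB = 11101011 → 3-byte char #1 = EB 9C 8B.
Offset 3: leading byte 0xF2 = 11110010 → 4-byte char #2 = F2 BD A1 AD.
Offset 7: leading byte 0xE2 = 11100010 → 3-byte char #3 = E2 87 AF.
Leading byte 0xE2 = 11100010 matches 1110xxxx → 3-byte sequence.
Byte 1: 0xE2 = 11100010, payload 0010 (4 bits).
Byte 2: 0x87 = 10000111 (10xxxxxx ✓), payload 000111.
Byte 3: 0xAF = 10101111 (10xxxxxx ✓), payload 101111.
Concatenate: 0010000111101111 = 0x21EF (16 bits → U+21EF).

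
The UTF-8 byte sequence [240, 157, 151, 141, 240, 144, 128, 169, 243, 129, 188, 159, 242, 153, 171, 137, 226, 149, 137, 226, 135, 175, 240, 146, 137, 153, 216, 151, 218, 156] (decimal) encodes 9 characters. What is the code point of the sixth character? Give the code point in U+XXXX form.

Offset 0: leading byte 0xF0 = 11110000 → 4-byte char #1 = F0 9D 97 8D.
Offset 4: leading byte 0xF0 = 11110000 → 4-byte char #2 = F0 90 80 A9.
Offset 8: leading byte 0xF3 = 11110011 → 4-byte char #3 = F3 81 BC 9F.
Offset 12: leading byte 0xF2 = 11110010 → 4-byte char #4 = F2 99 AB 89.
Offset 16: leading byte 0xE2 = 11100010 → 3-byte char #5 = E2 95 89.
Offset 19: leading byte 0xE2 = 11100010 → 3-byte char #6 = E2 87 AF.
Leading byte 0xE2 = 11100010 matches 1110xxxx → 3-byte sequence.
Byte 1: 0xE2 = 11100010, payload 0010 (4 bits).
Byte 2: 0x87 = 10000111 (10xxxxxx ✓), payload 000111.
Byte 3: 0xAF = 10101111 (10xxxxxx ✓), payload 101111.
Concatenate: 0010000111101111 = 0x21EF (16 bits → U+21EF).

U+21EF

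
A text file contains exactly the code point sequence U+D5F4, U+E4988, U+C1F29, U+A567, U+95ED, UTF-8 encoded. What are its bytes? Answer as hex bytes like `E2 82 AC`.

ED 97 B4 F3 A4 A6 88 F3 81 BC A9 EA 95 A7 E9 97 AD

U+D5F4: 3-byte form → ED 97 B4.
U+E4988: 4-byte form → F3 A4 A6 88.
U+C1F29: 4-byte form → F3 81 BC A9.
U+A567: 3-byte form → EA 95 A7.
U+95ED: 3-byte form → E9 97 AD.
Concatenated (17 bytes): ED 97 B4 F3 A4 A6 88 F3 81 BC A9 EA 95 A7 E9 97 AD.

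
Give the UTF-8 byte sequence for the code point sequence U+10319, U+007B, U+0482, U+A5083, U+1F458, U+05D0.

U+10319: 4-byte form → F0 90 8C 99.
U+007B: 1-byte form → 7B.
U+0482: 2-byte form → D2 82.
U+A5083: 4-byte form → F2 A5 82 83.
U+1F458: 4-byte form → F0 9F 91 98.
U+05D0: 2-byte form → D7 90.
Concatenated (17 bytes): F0 90 8C 99 7B D2 82 F2 A5 82 83 F0 9F 91 98 D7 90.

F0 90 8C 99 7B D2 82 F2 A5 82 83 F0 9F 91 98 D7 90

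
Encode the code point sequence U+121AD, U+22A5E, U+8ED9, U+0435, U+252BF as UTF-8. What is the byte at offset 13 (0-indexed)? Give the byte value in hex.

U+121AD → 4-byte form F0 92 86 AD at offsets 0–3.
U+22A5E → 4-byte form F0 A2 A9 9E at offsets 4–7.
U+8ED9 → 3-byte form E8 BB 99 at offsets 8–10.
U+0435 → 2-byte form D0 B5 at offsets 11–12.
U+252BF → 4-byte form F0 A5 8A BF at offsets 13–16.
Offset 13 falls in char 5's range; it's byte 1 of F0 A5 8A BF = 0xF0.

0xF0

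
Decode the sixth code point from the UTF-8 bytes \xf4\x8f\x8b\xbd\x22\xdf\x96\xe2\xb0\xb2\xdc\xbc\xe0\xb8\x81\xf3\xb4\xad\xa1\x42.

U+0E01

Offset 0: leading byte 0xF4 = 11110100 → 4-byte char #1 = F4 8F 8B BD.
Offset 4: leading byte 0x22 = 00100010 → 1-byte char #2 = 22.
Offset 5: leading byte 0xDF = 11011111 → 2-byte char #3 = DF 96.
Offset 7: leading byte 0xE2 = 11100010 → 3-byte char #4 = E2 B0 B2.
Offset 10: leading byte 0xDC = 11011100 → 2-byte char #5 = DC BC.
Offset 12: leading byte 0xE0 = 11100000 → 3-byte char #6 = E0 B8 81.
Leading byte 0xE0 = 11100000 matches 1110xxxx → 3-byte sequence.
Byte 1: 0xE0 = 11100000, payload 0000 (4 bits).
Byte 2: 0xB8 = 10111000 (10xxxxxx ✓), payload 111000.
Byte 3: 0x81 = 10000001 (10xxxxxx ✓), payload 000001.
Concatenate: 0000111000000001 = 0xE01 (16 bits → U+0E01).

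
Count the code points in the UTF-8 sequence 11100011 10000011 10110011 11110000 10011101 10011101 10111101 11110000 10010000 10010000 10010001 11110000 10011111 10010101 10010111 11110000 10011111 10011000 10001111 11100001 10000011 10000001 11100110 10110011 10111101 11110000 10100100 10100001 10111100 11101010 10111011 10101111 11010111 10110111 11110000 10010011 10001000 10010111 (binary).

11

Byte at offset 0: 0xE3 = 11100011 → 3-byte char (#1). Advance 3.
Byte at offset 3: 0xF0 = 11110000 → 4-byte char (#2). Advance 4.
Byte at offset 7: 0xF0 = 11110000 → 4-byte char (#3). Advance 4.
Byte at offset 11: 0xF0 = 11110000 → 4-byte char (#4). Advance 4.
Byte at offset 15: 0xF0 = 11110000 → 4-byte char (#5). Advance 4.
Byte at offset 19: 0xE1 = 11100001 → 3-byte char (#6). Advance 3.
Byte at offset 22: 0xE6 = 11100110 → 3-byte char (#7). Advance 3.
Byte at offset 25: 0xF0 = 11110000 → 4-byte char (#8). Advance 4.
Byte at offset 29: 0xEA = 11101010 → 3-byte char (#9). Advance 3.
Byte at offset 32: 0xD7 = 11010111 → 2-byte char (#10). Advance 2.
Byte at offset 34: 0xF0 = 11110000 → 4-byte char (#11). Advance 4.
Reached end at offset 38 after 11 code points.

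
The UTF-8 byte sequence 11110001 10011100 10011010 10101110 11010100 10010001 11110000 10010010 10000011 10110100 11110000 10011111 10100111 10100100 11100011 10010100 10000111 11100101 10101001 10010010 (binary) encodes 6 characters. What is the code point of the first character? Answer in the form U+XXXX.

Offset 0: leading byte 0xF1 = 11110001 → 4-byte char #1 = F1 9C 9A AE.
Leading byte 0xF1 = 11110001 matches 11110xxx → 4-byte sequence.
Byte 1: 0xF1 = 11110001, payload 001 (3 bits).
Byte 2: 0x9C = 10011100 (10xxxxxx ✓), payload 011100.
Byte 3: 0x9A = 10011010 (10xxxxxx ✓), payload 011010.
Byte 4: 0xAE = 10101110 (10xxxxxx ✓), payload 101110.
Concatenate: 001011100011010101110 = 0x5C6AE (21 bits → U+5C6AE).

U+5C6AE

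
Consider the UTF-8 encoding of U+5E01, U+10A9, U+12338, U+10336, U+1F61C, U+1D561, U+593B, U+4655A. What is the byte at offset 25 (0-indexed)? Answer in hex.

0xF1

U+5E01 → 3-byte form E5 B8 81 at offsets 0–2.
U+10A9 → 3-byte form E1 82 A9 at offsets 3–5.
U+12338 → 4-byte form F0 92 8C B8 at offsets 6–9.
U+10336 → 4-byte form F0 90 8C B6 at offsets 10–13.
U+1F61C → 4-byte form F0 9F 98 9C at offsets 14–17.
U+1D561 → 4-byte form F0 9D 95 A1 at offsets 18–21.
U+593B → 3-byte form E5 A4 BB at offsets 22–24.
U+4655A → 4-byte form F1 86 95 9A at offsets 25–28.
Offset 25 falls in char 8's range; it's byte 1 of F1 86 95 9A = 0xF1.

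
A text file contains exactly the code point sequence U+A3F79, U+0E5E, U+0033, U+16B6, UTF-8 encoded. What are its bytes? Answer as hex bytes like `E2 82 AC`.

F2 A3 BD B9 E0 B9 9E 33 E1 9A B6

U+A3F79: 4-byte form → F2 A3 BD B9.
U+0E5E: 3-byte form → E0 B9 9E.
U+0033: 1-byte form → 33.
U+16B6: 3-byte form → E1 9A B6.
Concatenated (11 bytes): F2 A3 BD B9 E0 B9 9E 33 E1 9A B6.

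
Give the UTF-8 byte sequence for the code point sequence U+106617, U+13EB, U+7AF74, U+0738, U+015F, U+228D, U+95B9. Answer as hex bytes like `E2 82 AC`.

F4 86 98 97 E1 8F AB F1 BA BD B4 DC B8 C5 9F E2 8A 8D E9 96 B9

U+106617: 4-byte form → F4 86 98 97.
U+13EB: 3-byte form → E1 8F AB.
U+7AF74: 4-byte form → F1 BA BD B4.
U+0738: 2-byte form → DC B8.
U+015F: 2-byte form → C5 9F.
U+228D: 3-byte form → E2 8A 8D.
U+95B9: 3-byte form → E9 96 B9.
Concatenated (21 bytes): F4 86 98 97 E1 8F AB F1 BA BD B4 DC B8 C5 9F E2 8A 8D E9 96 B9.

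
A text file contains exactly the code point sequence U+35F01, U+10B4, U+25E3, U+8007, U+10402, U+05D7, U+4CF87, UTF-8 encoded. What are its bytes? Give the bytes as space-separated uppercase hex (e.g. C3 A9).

U+35F01: 4-byte form → F0 B5 BC 81.
U+10B4: 3-byte form → E1 82 B4.
U+25E3: 3-byte form → E2 97 A3.
U+8007: 3-byte form → E8 80 87.
U+10402: 4-byte form → F0 90 90 82.
U+05D7: 2-byte form → D7 97.
U+4CF87: 4-byte form → F1 8C BE 87.
Concatenated (23 bytes): F0 B5 BC 81 E1 82 B4 E2 97 A3 E8 80 87 F0 90 90 82 D7 97 F1 8C BE 87.

F0 B5 BC 81 E1 82 B4 E2 97 A3 E8 80 87 F0 90 90 82 D7 97 F1 8C BE 87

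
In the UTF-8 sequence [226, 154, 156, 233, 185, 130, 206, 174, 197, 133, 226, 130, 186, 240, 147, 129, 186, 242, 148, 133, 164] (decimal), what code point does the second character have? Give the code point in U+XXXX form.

Offset 0: leading byte 0xE2 = 11100010 → 3-byte char #1 = E2 9A 9C.
Offset 3: leading byte 0xE9 = 11101001 → 3-byte char #2 = E9 B9 82.
Leading byte 0xE9 = 11101001 matches 1110xxxx → 3-byte sequence.
Byte 1: 0xE9 = 11101001, payload 1001 (4 bits).
Byte 2: 0xB9 = 10111001 (10xxxxxx ✓), payload 111001.
Byte 3: 0x82 = 10000010 (10xxxxxx ✓), payload 000010.
Concatenate: 1001111001000010 = 0x9E42 (16 bits → U+9E42).

U+9E42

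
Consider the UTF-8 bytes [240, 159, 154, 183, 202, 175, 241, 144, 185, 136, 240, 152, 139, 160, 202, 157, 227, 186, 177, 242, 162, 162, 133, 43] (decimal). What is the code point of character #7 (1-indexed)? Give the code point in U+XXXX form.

U+A2885

Offset 0: leading byte 0xF0 = 11110000 → 4-byte char #1 = F0 9F 9A B7.
Offset 4: leading byte 0xCA = 11001010 → 2-byte char #2 = CA AF.
Offset 6: leading byte 0xF1 = 11110001 → 4-byte char #3 = F1 90 B9 88.
Offset 10: leading byte 0xF0 = 11110000 → 4-byte char #4 = F0 98 8B A0.
Offset 14: leading byte 0xCA = 11001010 → 2-byte char #5 = CA 9D.
Offset 16: leading byte 0xE3 = 11100011 → 3-byte char #6 = E3 BA B1.
Offset 19: leading byte 0xF2 = 11110010 → 4-byte char #7 = F2 A2 A2 85.
Leading byte 0xF2 = 11110010 matches 11110xxx → 4-byte sequence.
Byte 1: 0xF2 = 11110010, payload 010 (3 bits).
Byte 2: 0xA2 = 10100010 (10xxxxxx ✓), payload 100010.
Byte 3: 0xA2 = 10100010 (10xxxxxx ✓), payload 100010.
Byte 4: 0x85 = 10000101 (10xxxxxx ✓), payload 000101.
Concatenate: 010100010100010000101 = 0xA2885 (21 bits → U+A2885).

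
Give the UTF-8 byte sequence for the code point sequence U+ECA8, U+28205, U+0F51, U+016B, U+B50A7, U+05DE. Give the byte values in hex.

EE B2 A8 F0 A8 88 85 E0 BD 91 C5 AB F2 B5 82 A7 D7 9E

U+ECA8: 3-byte form → EE B2 A8.
U+28205: 4-byte form → F0 A8 88 85.
U+0F51: 3-byte form → E0 BD 91.
U+016B: 2-byte form → C5 AB.
U+B50A7: 4-byte form → F2 B5 82 A7.
U+05DE: 2-byte form → D7 9E.
Concatenated (18 bytes): EE B2 A8 F0 A8 88 85 E0 BD 91 C5 AB F2 B5 82 A7 D7 9E.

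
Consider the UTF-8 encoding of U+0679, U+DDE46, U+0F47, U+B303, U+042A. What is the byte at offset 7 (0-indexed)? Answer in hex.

0xBD

U+0679 → 2-byte form D9 B9 at offsets 0–1.
U+DDE46 → 4-byte form F3 9D B9 86 at offsets 2–5.
U+0F47 → 3-byte form E0 BD 87 at offsets 6–8.
Offset 7 falls in char 3's range; it's byte 2 of E0 BD 87 = 0xBD.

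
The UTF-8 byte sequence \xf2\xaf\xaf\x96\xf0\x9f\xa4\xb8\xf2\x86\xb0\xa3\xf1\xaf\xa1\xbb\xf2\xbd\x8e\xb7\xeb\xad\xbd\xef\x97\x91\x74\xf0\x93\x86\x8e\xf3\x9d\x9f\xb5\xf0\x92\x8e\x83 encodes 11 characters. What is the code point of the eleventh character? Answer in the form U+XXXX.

U+12383

Offset 0: leading byte 0xF2 = 11110010 → 4-byte char #1 = F2 AF AF 96.
Offset 4: leading byte 0xF0 = 11110000 → 4-byte char #2 = F0 9F A4 B8.
Offset 8: leading byte 0xF2 = 11110010 → 4-byte char #3 = F2 86 B0 A3.
Offset 12: leading byte 0xF1 = 11110001 → 4-byte char #4 = F1 AF A1 BB.
Offset 16: leading byte 0xF2 = 11110010 → 4-byte char #5 = F2 BD 8E B7.
Offset 20: leading byte 0xEB = 11101011 → 3-byte char #6 = EB AD BD.
Offset 23: leading byte 0xEF = 11101111 → 3-byte char #7 = EF 97 91.
Offset 26: leading byte 0x74 = 01110100 → 1-byte char #8 = 74.
Offset 27: leading byte 0xF0 = 11110000 → 4-byte char #9 = F0 93 86 8E.
Offset 31: leading byte 0xF3 = 11110011 → 4-byte char #10 = F3 9D 9F B5.
Offset 35: leading byte 0xF0 = 11110000 → 4-byte char #11 = F0 92 8E 83.
Leading byte 0xF0 = 11110000 matches 11110xxx → 4-byte sequence.
Byte 1: 0xF0 = 11110000, payload 000 (3 bits).
Byte 2: 0x92 = 10010010 (10xxxxxx ✓), payload 010010.
Byte 3: 0x8E = 10001110 (10xxxxxx ✓), payload 001110.
Byte 4: 0x83 = 10000011 (10xxxxxx ✓), payload 000011.
Concatenate: 000010010001110000011 = 0x12383 (21 bits → U+12383).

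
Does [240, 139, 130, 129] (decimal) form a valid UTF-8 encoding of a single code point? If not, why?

Leading byte 0xF0 = 11110000 → 4-byte form.
Continuation bytes all match 10xxxxxx. Payload decodes to 0xB081.
But 0xB081 < 0x10000, the minimum for a 4-byte sequence — this is an overlong encoding.

invalid (overlong encoding)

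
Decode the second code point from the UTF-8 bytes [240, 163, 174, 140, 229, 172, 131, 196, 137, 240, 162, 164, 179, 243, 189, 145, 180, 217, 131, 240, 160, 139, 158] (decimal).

Offset 0: leading byte 0xF0 = 11110000 → 4-byte char #1 = F0 A3 AE 8C.
Offset 4: leading byte 0xE5 = 11100101 → 3-byte char #2 = E5 AC 83.
Leading byte 0xE5 = 11100101 matches 1110xxxx → 3-byte sequence.
Byte 1: 0xE5 = 11100101, payload 0101 (4 bits).
Byte 2: 0xAC = 10101100 (10xxxxxx ✓), payload 101100.
Byte 3: 0x83 = 10000011 (10xxxxxx ✓), payload 000011.
Concatenate: 0101101100000011 = 0x5B03 (16 bits → U+5B03).

U+5B03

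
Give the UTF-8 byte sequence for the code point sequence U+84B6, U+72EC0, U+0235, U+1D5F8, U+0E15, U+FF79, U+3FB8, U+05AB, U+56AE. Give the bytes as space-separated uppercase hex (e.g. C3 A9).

U+84B6: 3-byte form → E8 92 B6.
U+72EC0: 4-byte form → F1 B2 BB 80.
U+0235: 2-byte form → C8 B5.
U+1D5F8: 4-byte form → F0 9D 97 B8.
U+0E15: 3-byte form → E0 B8 95.
U+FF79: 3-byte form → EF BD B9.
U+3FB8: 3-byte form → E3 BE B8.
U+05AB: 2-byte form → D6 AB.
U+56AE: 3-byte form → E5 9A AE.
Concatenated (27 bytes): E8 92 B6 F1 B2 BB 80 C8 B5 F0 9D 97 B8 E0 B8 95 EF BD B9 E3 BE B8 D6 AB E5 9A AE.

E8 92 B6 F1 B2 BB 80 C8 B5 F0 9D 97 B8 E0 B8 95 EF BD B9 E3 BE B8 D6 AB E5 9A AE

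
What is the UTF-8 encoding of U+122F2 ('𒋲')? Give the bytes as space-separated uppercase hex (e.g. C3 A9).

F0 92 8B B2

U+122F2 = 0x122F2 = 74482 decimal. In range U+10000–U+10FFFF → 4-byte form: 11110xxx 10xxxxxx 10xxxxxx 10xxxxxx.
Binary (21 bits): 000010010001011110010.
Split 3+6+6+6: 000 | 010010 | 001011 | 110010.
Byte 1: 11110000 = 0xF0.
Byte 2: 10010010 = 0x92.
Byte 3: 10001011 = 0x8B.
Byte 4: 10110010 = 0xB2.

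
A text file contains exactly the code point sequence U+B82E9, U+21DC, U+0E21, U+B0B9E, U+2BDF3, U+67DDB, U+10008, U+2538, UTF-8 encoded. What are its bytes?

U+B82E9: 4-byte form → F2 B8 8B A9.
U+21DC: 3-byte form → E2 87 9C.
U+0E21: 3-byte form → E0 B8 A1.
U+B0B9E: 4-byte form → F2 B0 AE 9E.
U+2BDF3: 4-byte form → F0 AB B7 B3.
U+67DDB: 4-byte form → F1 A7 B7 9B.
U+10008: 4-byte form → F0 90 80 88.
U+2538: 3-byte form → E2 94 B8.
Concatenated (29 bytes): F2 B8 8B A9 E2 87 9C E0 B8 A1 F2 B0 AE 9E F0 AB B7 B3 F1 A7 B7 9B F0 90 80 88 E2 94 B8.

F2 B8 8B A9 E2 87 9C E0 B8 A1 F2 B0 AE 9E F0 AB B7 B3 F1 A7 B7 9B F0 90 80 88 E2 94 B8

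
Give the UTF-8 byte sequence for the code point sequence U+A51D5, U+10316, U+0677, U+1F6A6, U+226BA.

U+A51D5: 4-byte form → F2 A5 87 95.
U+10316: 4-byte form → F0 90 8C 96.
U+0677: 2-byte form → D9 B7.
U+1F6A6: 4-byte form → F0 9F 9A A6.
U+226BA: 4-byte form → F0 A2 9A BA.
Concatenated (18 bytes): F2 A5 87 95 F0 90 8C 96 D9 B7 F0 9F 9A A6 F0 A2 9A BA.

F2 A5 87 95 F0 90 8C 96 D9 B7 F0 9F 9A A6 F0 A2 9A BA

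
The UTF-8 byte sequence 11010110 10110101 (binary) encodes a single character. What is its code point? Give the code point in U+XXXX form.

Leading byte 0xD6 = 11010110 matches 110xxxxx → 2-byte sequence.
Byte 1: 0xD6 = 11010110, payload 10110 (5 bits).
Byte 2: 0xB5 = 10110101 (10xxxxxx ✓), payload 110101.
Concatenate: 10110110101 = 0x5B5 (11 bits → U+05B5).

U+05B5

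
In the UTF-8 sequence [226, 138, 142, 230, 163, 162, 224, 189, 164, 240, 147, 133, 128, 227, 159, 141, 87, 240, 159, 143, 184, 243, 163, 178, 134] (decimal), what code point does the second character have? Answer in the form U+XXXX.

U+68E2

Offset 0: leading byte 0xE2 = 11100010 → 3-byte char #1 = E2 8A 8E.
Offset 3: leading byte 0xE6 = 11100110 → 3-byte char #2 = E6 A3 A2.
Leading byte 0xE6 = 11100110 matches 1110xxxx → 3-byte sequence.
Byte 1: 0xE6 = 11100110, payload 0110 (4 bits).
Byte 2: 0xA3 = 10100011 (10xxxxxx ✓), payload 100011.
Byte 3: 0xA2 = 10100010 (10xxxxxx ✓), payload 100010.
Concatenate: 0110100011100010 = 0x68E2 (16 bits → U+68E2).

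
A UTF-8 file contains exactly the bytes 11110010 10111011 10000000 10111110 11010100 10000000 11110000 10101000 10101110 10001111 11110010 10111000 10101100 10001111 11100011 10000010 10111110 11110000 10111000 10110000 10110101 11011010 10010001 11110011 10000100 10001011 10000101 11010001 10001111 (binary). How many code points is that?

9

Byte at offset 0: 0xF2 = 11110010 → 4-byte char (#1). Advance 4.
Byte at offset 4: 0xD4 = 11010100 → 2-byte char (#2). Advance 2.
Byte at offset 6: 0xF0 = 11110000 → 4-byte char (#3). Advance 4.
Byte at offset 10: 0xF2 = 11110010 → 4-byte char (#4). Advance 4.
Byte at offset 14: 0xE3 = 11100011 → 3-byte char (#5). Advance 3.
Byte at offset 17: 0xF0 = 11110000 → 4-byte char (#6). Advance 4.
Byte at offset 21: 0xDA = 11011010 → 2-byte char (#7). Advance 2.
Byte at offset 23: 0xF3 = 11110011 → 4-byte char (#8). Advance 4.
Byte at offset 27: 0xD1 = 11010001 → 2-byte char (#9). Advance 2.
Reached end at offset 29 after 9 code points.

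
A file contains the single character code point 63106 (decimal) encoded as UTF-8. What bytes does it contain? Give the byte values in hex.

EF 9A 82

U+F682 = 0xF682 = 63106 decimal. In range U+0800–U+FFFF → 3-byte form: 1110xxxx 10xxxxxx 10xxxxxx.
Binary (16 bits): 1111011010000010.
Split 4+6+6: 1111 | 011010 | 000010.
Byte 1: 11101111 = 0xEF.
Byte 2: 10011010 = 0x9A.
Byte 3: 10000010 = 0x82.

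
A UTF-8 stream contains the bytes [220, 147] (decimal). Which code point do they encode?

U+0713

Leading byte 0xDC = 11011100 matches 110xxxxx → 2-byte sequence.
Byte 1: 0xDC = 11011100, payload 11100 (5 bits).
Byte 2: 0x93 = 10010011 (10xxxxxx ✓), payload 010011.
Concatenate: 11100010011 = 0x713 (11 bits → U+0713).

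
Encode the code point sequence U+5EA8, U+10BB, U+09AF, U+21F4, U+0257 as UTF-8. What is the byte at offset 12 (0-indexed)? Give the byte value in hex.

U+5EA8 → 3-byte form E5 BA A8 at offsets 0–2.
U+10BB → 3-byte form E1 82 BB at offsets 3–5.
U+09AF → 3-byte form E0 A6 AF at offsets 6–8.
U+21F4 → 3-byte form E2 87 B4 at offsets 9–11.
U+0257 → 2-byte form C9 97 at offsets 12–13.
Offset 12 falls in char 5's range; it's byte 1 of C9 97 = 0xC9.

0xC9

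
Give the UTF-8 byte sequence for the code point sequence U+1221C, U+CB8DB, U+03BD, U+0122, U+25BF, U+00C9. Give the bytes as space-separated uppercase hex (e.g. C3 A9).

U+1221C: 4-byte form → F0 92 88 9C.
U+CB8DB: 4-byte form → F3 8B A3 9B.
U+03BD: 2-byte form → CE BD.
U+0122: 2-byte form → C4 A2.
U+25BF: 3-byte form → E2 96 BF.
U+00C9: 2-byte form → C3 89.
Concatenated (17 bytes): F0 92 88 9C F3 8B A3 9B CE BD C4 A2 E2 96 BF C3 89.

F0 92 88 9C F3 8B A3 9B CE BD C4 A2 E2 96 BF C3 89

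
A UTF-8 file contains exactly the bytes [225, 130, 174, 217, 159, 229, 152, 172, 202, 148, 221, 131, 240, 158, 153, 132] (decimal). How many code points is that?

6

Byte at offset 0: 0xE1 = 11100001 → 3-byte char (#1). Advance 3.
Byte at offset 3: 0xD9 = 11011001 → 2-byte char (#2). Advance 2.
Byte at offset 5: 0xE5 = 11100101 → 3-byte char (#3). Advance 3.
Byte at offset 8: 0xCA = 11001010 → 2-byte char (#4). Advance 2.
Byte at offset 10: 0xDD = 11011101 → 2-byte char (#5). Advance 2.
Byte at offset 12: 0xF0 = 11110000 → 4-byte char (#6). Advance 4.
Reached end at offset 16 after 6 code points.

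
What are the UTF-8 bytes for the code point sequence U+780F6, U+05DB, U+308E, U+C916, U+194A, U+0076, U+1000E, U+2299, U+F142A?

U+780F6: 4-byte form → F1 B8 83 B6.
U+05DB: 2-byte form → D7 9B.
U+308E: 3-byte form → E3 82 8E.
U+C916: 3-byte form → EC A4 96.
U+194A: 3-byte form → E1 A5 8A.
U+0076: 1-byte form → 76.
U+1000E: 4-byte form → F0 90 80 8E.
U+2299: 3-byte form → E2 8A 99.
U+F142A: 4-byte form → F3 B1 90 AA.
Concatenated (27 bytes): F1 B8 83 B6 D7 9B E3 82 8E EC A4 96 E1 A5 8A 76 F0 90 80 8E E2 8A 99 F3 B1 90 AA.

F1 B8 83 B6 D7 9B E3 82 8E EC A4 96 E1 A5 8A 76 F0 90 80 8E E2 8A 99 F3 B1 90 AA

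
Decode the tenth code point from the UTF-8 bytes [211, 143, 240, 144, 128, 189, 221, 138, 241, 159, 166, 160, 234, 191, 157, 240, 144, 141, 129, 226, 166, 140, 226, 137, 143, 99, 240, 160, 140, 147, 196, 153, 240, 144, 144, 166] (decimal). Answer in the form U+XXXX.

U+20313

Offset 0: leading byte 0xD3 = 11010011 → 2-byte char #1 = D3 8F.
Offset 2: leading byte 0xF0 = 11110000 → 4-byte char #2 = F0 90 80 BD.
Offset 6: leading byte 0xDD = 11011101 → 2-byte char #3 = DD 8A.
Offset 8: leading byte 0xF1 = 11110001 → 4-byte char #4 = F1 9F A6 A0.
Offset 12: leading byte 0xEA = 11101010 → 3-byte char #5 = EA BF 9D.
Offset 15: leading byte 0xF0 = 11110000 → 4-byte char #6 = F0 90 8D 81.
Offset 19: leading byte 0xE2 = 11100010 → 3-byte char #7 = E2 A6 8C.
Offset 22: leading byte 0xE2 = 11100010 → 3-byte char #8 = E2 89 8F.
Offset 25: leading byte 0x63 = 01100011 → 1-byte char #9 = 63.
Offset 26: leading byte 0xF0 = 11110000 → 4-byte char #10 = F0 A0 8C 93.
Leading byte 0xF0 = 11110000 matches 11110xxx → 4-byte sequence.
Byte 1: 0xF0 = 11110000, payload 000 (3 bits).
Byte 2: 0xA0 = 10100000 (10xxxxxx ✓), payload 100000.
Byte 3: 0x8C = 10001100 (10xxxxxx ✓), payload 001100.
Byte 4: 0x93 = 10010011 (10xxxxxx ✓), payload 010011.
Concatenate: 000100000001100010011 = 0x20313 (21 bits → U+20313).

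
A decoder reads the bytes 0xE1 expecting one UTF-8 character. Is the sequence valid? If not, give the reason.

Leading byte 0xE1 = 11100001 → 3-byte form, but only 1 byte is present.

invalid (sequence truncated)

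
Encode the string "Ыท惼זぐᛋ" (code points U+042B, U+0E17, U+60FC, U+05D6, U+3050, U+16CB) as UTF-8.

U+042B: 2-byte form → D0 AB.
U+0E17: 3-byte form → E0 B8 97.
U+60FC: 3-byte form → E6 83 BC.
U+05D6: 2-byte form → D7 96.
U+3050: 3-byte form → E3 81 90.
U+16CB: 3-byte form → E1 9B 8B.
Concatenated (16 bytes): D0 AB E0 B8 97 E6 83 BC D7 96 E3 81 90 E1 9B 8B.

D0 AB E0 B8 97 E6 83 BC D7 96 E3 81 90 E1 9B 8B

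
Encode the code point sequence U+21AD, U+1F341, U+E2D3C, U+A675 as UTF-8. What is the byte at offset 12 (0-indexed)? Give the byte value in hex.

0x99

U+21AD → 3-byte form E2 86 AD at offsets 0–2.
U+1F341 → 4-byte form F0 9F 8D 81 at offsets 3–6.
U+E2D3C → 4-byte form F3 A2 B4 BC at offsets 7–10.
U+A675 → 3-byte form EA 99 B5 at offsets 11–13.
Offset 12 falls in char 4's range; it's byte 2 of EA 99 B5 = 0x99.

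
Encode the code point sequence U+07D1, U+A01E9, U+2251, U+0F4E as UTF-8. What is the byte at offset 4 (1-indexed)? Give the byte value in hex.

0xA0

1-indexed offset 4 is 0-indexed offset 3.
U+07D1 → 2-byte form DF 91 at offsets 0–1.
U+A01E9 → 4-byte form F2 A0 87 A9 at offsets 2–5.
Offset 3 falls in char 2's range; it's byte 2 of F2 A0 87 A9 = 0xA0.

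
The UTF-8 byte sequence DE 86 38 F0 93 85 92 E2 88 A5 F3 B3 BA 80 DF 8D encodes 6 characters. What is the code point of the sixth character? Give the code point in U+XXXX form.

Offset 0: leading byte 0xDE = 11011110 → 2-byte char #1 = DE 86.
Offset 2: leading byte 0x38 = 00111000 → 1-byte char #2 = 38.
Offset 3: leading byte 0xF0 = 11110000 → 4-byte char #3 = F0 93 85 92.
Offset 7: leading byte 0xE2 = 11100010 → 3-byte char #4 = E2 88 A5.
Offset 10: leading byte 0xF3 = 11110011 → 4-byte char #5 = F3 B3 BA 80.
Offset 14: leading byte 0xDF = 11011111 → 2-byte char #6 = DF 8D.
Leading byte 0xDF = 11011111 matches 110xxxxx → 2-byte sequence.
Byte 1: 0xDF = 11011111, payload 11111 (5 bits).
Byte 2: 0x8D = 10001101 (10xxxxxx ✓), payload 001101.
Concatenate: 11111001101 = 0x7CD (11 bits → U+07CD).

U+07CD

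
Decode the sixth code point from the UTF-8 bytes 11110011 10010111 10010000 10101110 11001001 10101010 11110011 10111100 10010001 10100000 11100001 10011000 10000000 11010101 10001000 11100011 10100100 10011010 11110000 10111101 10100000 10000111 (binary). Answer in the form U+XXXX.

U+391A

Offset 0: leading byte 0xF3 = 11110011 → 4-byte char #1 = F3 97 90 AE.
Offset 4: leading byte 0xC9 = 11001001 → 2-byte char #2 = C9 AA.
Offset 6: leading byte 0xF3 = 11110011 → 4-byte char #3 = F3 BC 91 A0.
Offset 10: leading byte 0xE1 = 11100001 → 3-byte char #4 = E1 98 80.
Offset 13: leading byte 0xD5 = 11010101 → 2-byte char #5 = D5 88.
Offset 15: leading byte 0xE3 = 11100011 → 3-byte char #6 = E3 A4 9A.
Leading byte 0xE3 = 11100011 matches 1110xxxx → 3-byte sequence.
Byte 1: 0xE3 = 11100011, payload 0011 (4 bits).
Byte 2: 0xA4 = 10100100 (10xxxxxx ✓), payload 100100.
Byte 3: 0x9A = 10011010 (10xxxxxx ✓), payload 011010.
Concatenate: 0011100100011010 = 0x391A (16 bits → U+391A).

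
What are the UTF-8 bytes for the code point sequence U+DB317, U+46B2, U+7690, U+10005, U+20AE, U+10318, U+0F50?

F3 9B 8C 97 E4 9A B2 E7 9A 90 F0 90 80 85 E2 82 AE F0 90 8C 98 E0 BD 90

U+DB317: 4-byte form → F3 9B 8C 97.
U+46B2: 3-byte form → E4 9A B2.
U+7690: 3-byte form → E7 9A 90.
U+10005: 4-byte form → F0 90 80 85.
U+20AE: 3-byte form → E2 82 AE.
U+10318: 4-byte form → F0 90 8C 98.
U+0F50: 3-byte form → E0 BD 90.
Concatenated (24 bytes): F3 9B 8C 97 E4 9A B2 E7 9A 90 F0 90 80 85 E2 82 AE F0 90 8C 98 E0 BD 90.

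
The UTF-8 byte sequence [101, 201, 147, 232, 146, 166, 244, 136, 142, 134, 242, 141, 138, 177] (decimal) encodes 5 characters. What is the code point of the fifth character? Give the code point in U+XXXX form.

U+8D2B1

Offset 0: leading byte 0x65 = 01100101 → 1-byte char #1 = 65.
Offset 1: leading byte 0xC9 = 11001001 → 2-byte char #2 = C9 93.
Offset 3: leading byte 0xE8 = 11101000 → 3-byte char #3 = E8 92 A6.
Offset 6: leading byte 0xF4 = 11110100 → 4-byte char #4 = F4 88 8E 86.
Offset 10: leading byte 0xF2 = 11110010 → 4-byte char #5 = F2 8D 8A B1.
Leading byte 0xF2 = 11110010 matches 11110xxx → 4-byte sequence.
Byte 1: 0xF2 = 11110010, payload 010 (3 bits).
Byte 2: 0x8D = 10001101 (10xxxxxx ✓), payload 001101.
Byte 3: 0x8A = 10001010 (10xxxxxx ✓), payload 001010.
Byte 4: 0xB1 = 10110001 (10xxxxxx ✓), payload 110001.
Concatenate: 010001101001010110001 = 0x8D2B1 (21 bits → U+8D2B1).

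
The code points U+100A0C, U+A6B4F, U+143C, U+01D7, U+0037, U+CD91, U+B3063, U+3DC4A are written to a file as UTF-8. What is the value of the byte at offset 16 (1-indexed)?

0xB6

1-indexed offset 16 is 0-indexed offset 15.
U+100A0C → 4-byte form F4 80 A8 8C at offsets 0–3.
U+A6B4F → 4-byte form F2 A6 AD 8F at offsets 4–7.
U+143C → 3-byte form E1 90 BC at offsets 8–10.
U+01D7 → 2-byte form C7 97 at offsets 11–12.
U+0037 → 1-byte form 37 at offsets 13–13.
U+CD91 → 3-byte form EC B6 91 at offsets 14–16.
Offset 15 falls in char 6's range; it's byte 2 of EC B6 91 = 0xB6.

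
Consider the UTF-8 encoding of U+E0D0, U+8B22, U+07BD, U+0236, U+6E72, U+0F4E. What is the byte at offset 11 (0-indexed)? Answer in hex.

0xB9

U+E0D0 → 3-byte form EE 83 90 at offsets 0–2.
U+8B22 → 3-byte form E8 AC A2 at offsets 3–5.
U+07BD → 2-byte form DE BD at offsets 6–7.
U+0236 → 2-byte form C8 B6 at offsets 8–9.
U+6E72 → 3-byte form E6 B9 B2 at offsets 10–12.
Offset 11 falls in char 5's range; it's byte 2 of E6 B9 B2 = 0xB9.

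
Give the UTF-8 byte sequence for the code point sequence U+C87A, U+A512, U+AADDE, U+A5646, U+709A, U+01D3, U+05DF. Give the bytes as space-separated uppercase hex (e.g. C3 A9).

EC A1 BA EA 94 92 F2 AA B7 9E F2 A5 99 86 E7 82 9A C7 93 D7 9F

U+C87A: 3-byte form → EC A1 BA.
U+A512: 3-byte form → EA 94 92.
U+AADDE: 4-byte form → F2 AA B7 9E.
U+A5646: 4-byte form → F2 A5 99 86.
U+709A: 3-byte form → E7 82 9A.
U+01D3: 2-byte form → C7 93.
U+05DF: 2-byte form → D7 9F.
Concatenated (21 bytes): EC A1 BA EA 94 92 F2 AA B7 9E F2 A5 99 86 E7 82 9A C7 93 D7 9F.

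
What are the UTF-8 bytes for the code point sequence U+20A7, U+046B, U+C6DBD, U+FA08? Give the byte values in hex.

E2 82 A7 D1 AB F3 86 B6 BD EF A8 88

U+20A7: 3-byte form → E2 82 A7.
U+046B: 2-byte form → D1 AB.
U+C6DBD: 4-byte form → F3 86 B6 BD.
U+FA08: 3-byte form → EF A8 88.
Concatenated (12 bytes): E2 82 A7 D1 AB F3 86 B6 BD EF A8 88.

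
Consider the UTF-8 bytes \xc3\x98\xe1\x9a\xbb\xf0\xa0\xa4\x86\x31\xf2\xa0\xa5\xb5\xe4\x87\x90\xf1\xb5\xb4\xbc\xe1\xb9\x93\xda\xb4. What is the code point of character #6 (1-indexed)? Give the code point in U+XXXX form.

U+41D0

Offset 0: leading byte 0xC3 = 11000011 → 2-byte char #1 = C3 98.
Offset 2: leading byte 0xE1 = 11100001 → 3-byte char #2 = E1 9A BB.
Offset 5: leading byte 0xF0 = 11110000 → 4-byte char #3 = F0 A0 A4 86.
Offset 9: leading byte 0x31 = 00110001 → 1-byte char #4 = 31.
Offset 10: leading byte 0xF2 = 11110010 → 4-byte char #5 = F2 A0 A5 B5.
Offset 14: leading byte 0xE4 = 11100100 → 3-byte char #6 = E4 87 90.
Leading byte 0xE4 = 11100100 matches 1110xxxx → 3-byte sequence.
Byte 1: 0xE4 = 11100100, payload 0100 (4 bits).
Byte 2: 0x87 = 10000111 (10xxxxxx ✓), payload 000111.
Byte 3: 0x90 = 10010000 (10xxxxxx ✓), payload 010000.
Concatenate: 0100000111010000 = 0x41D0 (16 bits → U+41D0).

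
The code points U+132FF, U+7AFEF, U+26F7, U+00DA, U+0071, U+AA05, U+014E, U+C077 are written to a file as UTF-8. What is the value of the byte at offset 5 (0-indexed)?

0xBA

U+132FF → 4-byte form F0 93 8B BF at offsets 0–3.
U+7AFEF → 4-byte form F1 BA BF AF at offsets 4–7.
Offset 5 falls in char 2's range; it's byte 2 of F1 BA BF AF = 0xBA.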